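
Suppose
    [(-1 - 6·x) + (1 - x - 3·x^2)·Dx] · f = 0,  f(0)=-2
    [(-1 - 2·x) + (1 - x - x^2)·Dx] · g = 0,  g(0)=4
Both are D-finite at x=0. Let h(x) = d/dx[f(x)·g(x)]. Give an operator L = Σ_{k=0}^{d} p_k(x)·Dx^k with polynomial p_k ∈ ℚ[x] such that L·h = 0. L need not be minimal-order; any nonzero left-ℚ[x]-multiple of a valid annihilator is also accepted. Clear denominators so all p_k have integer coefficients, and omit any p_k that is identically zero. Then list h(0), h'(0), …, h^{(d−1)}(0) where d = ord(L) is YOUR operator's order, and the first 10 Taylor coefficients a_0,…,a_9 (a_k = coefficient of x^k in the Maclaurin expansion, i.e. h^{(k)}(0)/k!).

f: a_k = -2, -2, -8, -14, -38, -80, -194, -434, -1016, -2318, …
g: a_k = 4, 4, 8, 12, 20, 32, 52, 84, 136, 220, …
Product ⇒ symmetric product L₀, ord ≤ 1.
h₀' ⇒ L via d/dx closure of L₀.
L = (7 + 6·x - 15·x^2 - 108·x^3 + 15·x^4 + 180·x^5 + 90·x^6) + (-1 - x + 15·x^2 - x^3 - 45·x^4 - 3·x^5 + 42·x^6 + 18·x^7)·Dx  (order 1).
h: a_k = -16, -112, -384, -1344, -3920, -11376, -30912, -83008, -216576, -559040, …
ICs: h(0) = -16.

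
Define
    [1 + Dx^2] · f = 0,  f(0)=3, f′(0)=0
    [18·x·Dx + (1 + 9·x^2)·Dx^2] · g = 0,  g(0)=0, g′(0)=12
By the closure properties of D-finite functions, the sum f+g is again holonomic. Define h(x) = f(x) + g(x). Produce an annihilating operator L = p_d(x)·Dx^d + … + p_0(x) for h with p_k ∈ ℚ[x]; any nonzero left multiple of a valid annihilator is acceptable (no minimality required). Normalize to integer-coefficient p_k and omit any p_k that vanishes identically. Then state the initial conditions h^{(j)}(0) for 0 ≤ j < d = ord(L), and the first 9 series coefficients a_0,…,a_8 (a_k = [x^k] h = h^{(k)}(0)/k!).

f: a_k = 3, 0, -3/2, 0, 1/8, 0, -1/240, 0, 1/13440, …
g: a_k = 0, 12, 0, -36, 0, 972/5, 0, -8748/7, 0, …
Weyl lclm of L_f,L_g ⇒ L₀ (ord ≤ 4).
L = (-1926·x + 17820·x^3 + 1458·x^5)·Dx + (-17 + 351·x^2 + 4617·x^4 + 729·x^6)·Dx^2 + (-1926·x + 17820·x^3 + 1458·x^5)·Dx^3 + (-17 + 351·x^2 + 4617·x^4 + 729·x^6)·Dx^4  (order 4).
h: a_k = 3, 12, -3/2, -36, 1/8, 972/5, -1/240, -8748/7, 1/13440, …
ICs: h(0) = 3, h′(0) = 12, h′′(0) = -3, h′′′(0) = -216.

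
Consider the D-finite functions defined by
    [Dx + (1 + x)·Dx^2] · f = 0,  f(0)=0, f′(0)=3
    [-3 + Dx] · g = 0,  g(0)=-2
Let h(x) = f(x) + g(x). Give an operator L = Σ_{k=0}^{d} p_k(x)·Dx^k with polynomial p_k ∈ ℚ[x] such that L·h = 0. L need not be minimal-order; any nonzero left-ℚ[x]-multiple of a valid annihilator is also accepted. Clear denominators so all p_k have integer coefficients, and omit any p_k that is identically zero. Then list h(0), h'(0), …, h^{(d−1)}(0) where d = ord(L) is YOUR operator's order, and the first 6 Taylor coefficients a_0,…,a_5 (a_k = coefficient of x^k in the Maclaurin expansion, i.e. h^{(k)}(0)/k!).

L = (-15 - 9·x)·Dx + (-7 - 18·x - 9·x^2)·Dx^2 + (4 + 7·x + 3·x^2)·Dx^3  (order 3).
h: a_k = -2, -3, -21/2, -8, -15/2, -69/20, …
ICs: h(0) = -2, h′(0) = -3, h′′(0) = -21.

f: a_k = 0, 3, -3/2, 1, -3/4, 3/5, …
g: a_k = -2, -6, -9, -9, -27/4, -81/20, …
h₀=f+g: left-lcm gives L₀, ord ≤ 3.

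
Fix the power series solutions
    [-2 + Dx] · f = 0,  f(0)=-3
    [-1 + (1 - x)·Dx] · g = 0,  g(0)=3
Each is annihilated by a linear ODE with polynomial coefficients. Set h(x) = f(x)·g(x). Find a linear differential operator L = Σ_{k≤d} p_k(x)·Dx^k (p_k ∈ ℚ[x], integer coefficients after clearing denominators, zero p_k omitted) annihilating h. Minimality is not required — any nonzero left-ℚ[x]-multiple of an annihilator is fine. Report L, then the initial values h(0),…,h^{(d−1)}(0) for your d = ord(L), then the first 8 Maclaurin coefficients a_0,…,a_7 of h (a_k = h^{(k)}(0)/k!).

L = (3 - 2·x) + (-1 + x)·Dx  (order 1).
h: a_k = -9, -27, -45, -57, -63, -327/5, -331/5, -465/7, …
ICs: h(0) = -9.

f: a_k = -3, -6, -6, -4, -2, -4/5, -4/15, -8/105, …
g: a_k = 3, 3, 3, 3, 3, 3, 3, 3, …
f·g: L₀ = L_f ⊗_s L_g, ord ≤ 1·1.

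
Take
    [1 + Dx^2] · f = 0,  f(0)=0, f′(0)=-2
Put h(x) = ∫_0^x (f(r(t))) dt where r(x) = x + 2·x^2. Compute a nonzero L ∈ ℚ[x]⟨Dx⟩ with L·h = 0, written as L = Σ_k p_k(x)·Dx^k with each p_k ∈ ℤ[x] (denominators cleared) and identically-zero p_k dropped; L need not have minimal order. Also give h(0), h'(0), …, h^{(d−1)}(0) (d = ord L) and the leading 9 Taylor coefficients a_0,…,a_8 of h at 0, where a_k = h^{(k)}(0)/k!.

L = (1 + 12·x + 48·x^2 + 64·x^3)·Dx - 4·Dx^2 + (1 + 4·x)·Dx^3  (order 3).
h: a_k = 0, 0, -1, -4/3, 1/12, 2/5, 239/360, 5/14, -1679/20160, …
ICs: h(0) = 0, h′(0) = 0, h′′(0) = -2.

f: a_k = 0, -2, 0, 1/3, 0, -1/60, 0, 1/2520, 0, …
Change of var in L_f (x↦r) gives L₀.
Integrate: L := L₀·Dx.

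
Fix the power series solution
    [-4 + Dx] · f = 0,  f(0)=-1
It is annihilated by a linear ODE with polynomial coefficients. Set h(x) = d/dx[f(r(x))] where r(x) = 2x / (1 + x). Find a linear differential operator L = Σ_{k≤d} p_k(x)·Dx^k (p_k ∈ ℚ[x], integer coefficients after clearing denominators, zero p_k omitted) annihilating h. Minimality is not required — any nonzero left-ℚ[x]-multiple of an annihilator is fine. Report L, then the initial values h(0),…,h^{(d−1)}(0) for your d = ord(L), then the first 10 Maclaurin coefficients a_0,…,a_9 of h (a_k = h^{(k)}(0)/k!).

f: a_k = -1, -4, -8, -32/3, -32/3, -128/15, -256/45, -1024/315, -512/315, -2048/2835, …
Change of var in L_f (x↦r) gives L₀.
h=h₀': d/dx-closure on L₀ ⇒ L.
L = (6 - 2·x) + (-1 - 2·x - x^2)·Dx  (order 1).
h: a_k = -8, -48, -88, -32/3, 88, -368/15, -3224/45, 3008/35, -4504/315, -198608/2835, …
ICs: h(0) = -8.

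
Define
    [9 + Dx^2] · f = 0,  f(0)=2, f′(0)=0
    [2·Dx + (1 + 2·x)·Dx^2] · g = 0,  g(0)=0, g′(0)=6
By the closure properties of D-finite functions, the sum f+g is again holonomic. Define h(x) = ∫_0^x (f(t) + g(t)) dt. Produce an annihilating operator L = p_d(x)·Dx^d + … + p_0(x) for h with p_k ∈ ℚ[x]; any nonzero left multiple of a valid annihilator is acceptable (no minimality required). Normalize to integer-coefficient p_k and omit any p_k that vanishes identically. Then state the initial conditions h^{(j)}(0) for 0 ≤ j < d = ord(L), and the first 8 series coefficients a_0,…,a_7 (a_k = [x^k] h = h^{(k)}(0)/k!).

f: a_k = 2, 0, -9, 0, 27/4, 0, -81/40, 0, …
g: a_k = 0, 6, -6, 8, -12, 96/5, -32, 384/7, …
L₀ := lclm(L_f,L_g); ord L₀ ≤ 2+2.
∫: right-multiply L₀ by Dx.
L = (594 + 648·x + 648·x^2)·Dx^2 + (153 + 630·x + 972·x^2 + 648·x^3)·Dx^3 + (66 + 72·x + 72·x^2)·Dx^4 + (17 + 70·x + 108·x^2 + 72·x^3)·Dx^5  (order 5).
h: a_k = 0, 2, 3, -5, 2, -21/20, 16/5, -1361/280, …
ICs: h(0) = 0, h′(0) = 2, h′′(0) = 6, h′′′(0) = -30, h′′′′(0) = 48.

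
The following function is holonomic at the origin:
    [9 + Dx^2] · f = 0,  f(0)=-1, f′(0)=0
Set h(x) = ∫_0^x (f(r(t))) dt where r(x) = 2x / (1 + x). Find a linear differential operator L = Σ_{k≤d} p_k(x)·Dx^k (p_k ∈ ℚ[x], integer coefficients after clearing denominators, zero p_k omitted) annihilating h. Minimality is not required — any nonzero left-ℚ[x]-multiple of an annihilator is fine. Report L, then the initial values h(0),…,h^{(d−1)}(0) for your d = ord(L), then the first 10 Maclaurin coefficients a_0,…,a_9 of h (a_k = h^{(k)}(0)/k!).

f: a_k = -1, 0, 9/2, 0, -27/8, 0, 81/80, 0, -729/4480, 0, …
f∘r: x↦r, Dx↦Dx/r' in L_f ⇒ L₀.
h=∫h₀ ⇒ L = L₀·Dx.
L = 36·Dx + (2 + 6·x + 6·x^2 + 2·x^3)·Dx^2 + (1 + 4·x + 6·x^2 + 4·x^3 + x^4)·Dx^3  (order 3).
h: a_k = 0, -1, 0, 6, -9, 0, 24, -1926/35, 729/10, -346/7, …
ICs: h(0) = 0, h′(0) = -1, h′′(0) = 0.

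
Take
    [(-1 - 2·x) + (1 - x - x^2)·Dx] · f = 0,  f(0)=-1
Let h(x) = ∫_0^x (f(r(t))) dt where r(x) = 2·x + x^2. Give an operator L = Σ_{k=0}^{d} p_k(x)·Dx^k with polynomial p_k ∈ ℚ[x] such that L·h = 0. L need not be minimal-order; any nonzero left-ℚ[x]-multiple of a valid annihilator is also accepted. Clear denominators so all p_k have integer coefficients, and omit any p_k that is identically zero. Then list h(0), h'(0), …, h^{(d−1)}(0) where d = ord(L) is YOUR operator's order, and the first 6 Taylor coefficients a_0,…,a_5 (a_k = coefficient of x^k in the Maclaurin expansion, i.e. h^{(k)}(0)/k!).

f: a_k = -1, -1, -2, -3, -5, -8, …
f∘r: x↦r, Dx↦Dx/r' in L_f ⇒ L₀.
∫: right-multiply L₀ by Dx.
L = (2 + 10·x + 12·x^2 + 4·x^3)·Dx + (-1 + 2·x + 5·x^2 + 4·x^3 + x^4)·Dx^2  (order 2).
h: a_k = 0, -1, -1, -3, -8, -118/5, …
ICs: h(0) = 0, h′(0) = -1.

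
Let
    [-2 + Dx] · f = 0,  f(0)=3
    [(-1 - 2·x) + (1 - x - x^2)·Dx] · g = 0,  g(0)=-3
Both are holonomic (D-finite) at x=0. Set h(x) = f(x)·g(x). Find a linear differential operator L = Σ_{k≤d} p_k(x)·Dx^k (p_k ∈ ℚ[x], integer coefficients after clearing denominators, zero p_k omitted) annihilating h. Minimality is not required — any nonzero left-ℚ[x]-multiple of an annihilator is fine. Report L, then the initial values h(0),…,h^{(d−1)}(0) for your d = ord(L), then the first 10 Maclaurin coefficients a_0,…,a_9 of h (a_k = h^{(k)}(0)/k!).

L = (3 - 2·x^2) + (-1 + x + x^2)·Dx  (order 1).
h: a_k = -9, -27, -54, -93, -153, -1242/5, -2011/5, -22779/35, -36858/35, -536737/315, …
ICs: h(0) = -9.

f: a_k = 3, 6, 6, 4, 2, 4/5, 4/15, 8/105, 2/105, 4/945, …
g: a_k = -3, -3, -6, -9, -15, -24, -39, -63, -102, -165, …
Product ⇒ symmetric product L₀, ord ≤ 1.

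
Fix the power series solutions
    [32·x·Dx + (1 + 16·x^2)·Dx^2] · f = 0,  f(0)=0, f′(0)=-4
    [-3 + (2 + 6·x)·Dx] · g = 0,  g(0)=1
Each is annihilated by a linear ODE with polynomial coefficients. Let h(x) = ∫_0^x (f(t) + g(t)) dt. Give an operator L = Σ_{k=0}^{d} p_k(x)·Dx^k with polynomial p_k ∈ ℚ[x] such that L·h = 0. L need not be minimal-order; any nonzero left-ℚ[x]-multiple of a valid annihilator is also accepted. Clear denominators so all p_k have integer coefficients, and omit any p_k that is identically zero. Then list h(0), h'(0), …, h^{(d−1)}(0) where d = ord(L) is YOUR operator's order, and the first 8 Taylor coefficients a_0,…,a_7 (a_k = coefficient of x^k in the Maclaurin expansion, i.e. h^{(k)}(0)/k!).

f: a_k = 0, -4, 0, 64/3, 0, -1024/5, 0, 16384/7, …
g: a_k = 1, 3/2, -9/8, 27/16, -405/128, 1701/256, -15309/1024, 72171/2048, …
h₀=f+g: left-lcm gives L₀, ord ≤ 3.
h=∫h₀ ⇒ L = L₀·Dx.
L = (-192 - 1440·x + 9216·x^2 + 13824·x^3)·Dx^2 + (-155 - 768·x + 4128·x^2 + 36864·x^3 + 48384·x^4)·Dx^3 + (-6 + 110·x + 576·x^2 + 2624·x^3 + 10752·x^4 + 13824·x^5)·Dx^4  (order 4).
h: a_k = 0, 1, -5/4, -3/8, 1105/192, -81/128, -253639/7680, -2187/1024, …
ICs: h(0) = 0, h′(0) = 1, h′′(0) = -5/2, h′′′(0) = -9/4.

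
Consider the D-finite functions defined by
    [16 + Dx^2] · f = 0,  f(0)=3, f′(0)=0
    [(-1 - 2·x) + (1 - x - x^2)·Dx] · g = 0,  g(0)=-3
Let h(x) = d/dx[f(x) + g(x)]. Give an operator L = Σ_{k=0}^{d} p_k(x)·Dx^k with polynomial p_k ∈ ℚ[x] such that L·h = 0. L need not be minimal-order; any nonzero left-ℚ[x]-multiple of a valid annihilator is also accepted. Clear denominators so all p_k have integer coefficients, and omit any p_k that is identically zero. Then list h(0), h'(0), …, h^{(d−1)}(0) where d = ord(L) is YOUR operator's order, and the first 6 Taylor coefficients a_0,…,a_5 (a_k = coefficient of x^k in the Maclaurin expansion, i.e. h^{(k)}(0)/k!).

L = (1472 + 2624·x + 2560·x^2 + 640·x^3 + 2240·x^4 + 2304·x^5 + 768·x^6) + (-272 - 112·x + 1008·x^2 - 160·x^3 - 800·x^4 + 576·x^5 + 896·x^6 + 256·x^7)·Dx + (92 + 164·x + 160·x^2 + 40·x^3 + 140·x^4 + 144·x^5 + 48·x^6)·Dx^2 + (-17 - 7·x + 63·x^2 - 10·x^3 - 50·x^4 + 36·x^5 + 56·x^6 + 16·x^7)·Dx^3  (order 3).
h: a_k = -3, -60, -27, 68, -120, -1682/5, …
ICs: h(0) = -3, h′(0) = -60, h′′(0) = -54.

f: a_k = 3, 0, -24, 0, 32, 0, …
g: a_k = -3, -3, -6, -9, -15, -24, …
h₀=f+g: left-lcm gives L₀, ord ≤ 3.
Differentiate: ansatz ord ≤ ord L₀ ⇒ L.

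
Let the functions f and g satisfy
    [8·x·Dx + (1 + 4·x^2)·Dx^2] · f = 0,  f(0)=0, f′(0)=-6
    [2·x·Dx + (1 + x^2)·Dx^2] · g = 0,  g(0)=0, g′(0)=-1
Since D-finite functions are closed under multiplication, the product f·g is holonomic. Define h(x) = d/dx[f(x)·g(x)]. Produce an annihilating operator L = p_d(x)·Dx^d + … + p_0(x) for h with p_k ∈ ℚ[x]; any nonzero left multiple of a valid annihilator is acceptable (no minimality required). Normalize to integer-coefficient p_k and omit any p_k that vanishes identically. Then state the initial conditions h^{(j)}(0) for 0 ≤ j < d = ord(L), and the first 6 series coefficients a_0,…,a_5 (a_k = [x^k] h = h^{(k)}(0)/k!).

f: a_k = 0, -6, 0, 8, 0, -96/5, …
g: a_k = 0, -1, 0, 1/3, 0, -1/5, …
Product ⇒ symmetric product L₀, ord ≤ 4.
h=h₀': d/dx-closure on L₀ ⇒ L.
L = (-96·x - 800·x^3 - 1024·x^5 + 640·x^7 + 1536·x^9) + (-20 - 412·x^2 - 1440·x^4 - 896·x^6 + 2240·x^8 + 2304·x^10)·Dx + (-40·x - 280·x^3 - 480·x^5 + 272·x^7 + 1280·x^9 + 768·x^11)·Dx^2 + (-1 - 10·x^2 - 29·x^4 + 116·x^8 + 160·x^10 + 64·x^12)·Dx^3  (order 3).
h: a_k = 0, 12, 0, -40, 0, 692/5, …
ICs: h(0) = 0, h′(0) = 12, h′′(0) = 0.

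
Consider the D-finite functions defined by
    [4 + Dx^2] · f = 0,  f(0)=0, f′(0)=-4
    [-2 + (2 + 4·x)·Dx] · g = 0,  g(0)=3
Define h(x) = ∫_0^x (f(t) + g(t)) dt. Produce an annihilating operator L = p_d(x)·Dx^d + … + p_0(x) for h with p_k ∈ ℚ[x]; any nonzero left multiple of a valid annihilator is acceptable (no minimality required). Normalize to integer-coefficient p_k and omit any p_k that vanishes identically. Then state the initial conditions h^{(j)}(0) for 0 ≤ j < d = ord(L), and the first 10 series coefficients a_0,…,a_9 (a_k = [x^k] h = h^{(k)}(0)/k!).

L = (-28 - 64·x - 64·x^2)·Dx + (12 + 88·x + 192·x^2 + 128·x^3)·Dx^2 + (-7 - 16·x - 16·x^2)·Dx^3 + (3 + 22·x + 48·x^2 + 32·x^3)·Dx^4  (order 4).
h: a_k = 0, 3, -1/2, -1/2, 25/24, -3/8, 251/720, -9/16, 31441/40320, -143/128, …
ICs: h(0) = 0, h′(0) = 3, h′′(0) = -1, h′′′(0) = -3.

f: a_k = 0, -4, 0, 8/3, 0, -8/15, 0, 16/315, 0, -8/2835, …
g: a_k = 3, 3, -3/2, 3/2, -15/8, 21/8, -63/16, 99/16, -1287/128, 2145/128, …
h₀=f+g: left-lcm gives L₀, ord ≤ 3.
h=∫h₀ ⇒ L = L₀·Dx.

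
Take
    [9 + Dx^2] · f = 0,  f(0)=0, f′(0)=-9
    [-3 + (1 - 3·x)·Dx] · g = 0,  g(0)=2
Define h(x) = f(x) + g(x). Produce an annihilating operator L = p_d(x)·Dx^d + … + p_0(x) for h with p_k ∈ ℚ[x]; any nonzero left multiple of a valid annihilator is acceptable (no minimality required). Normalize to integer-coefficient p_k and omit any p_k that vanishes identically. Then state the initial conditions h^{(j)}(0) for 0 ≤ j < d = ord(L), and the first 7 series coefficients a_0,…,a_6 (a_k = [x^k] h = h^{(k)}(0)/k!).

f: a_k = 0, -9, 0, 27/2, 0, -243/40, 0, …
g: a_k = 2, 6, 18, 54, 162, 486, 1458, …
h₀=f+g: left-lcm gives L₀, ord ≤ 3.
L = (-63 + 54·x - 81·x^2) + (9 - 45·x + 81·x^2 - 81·x^3)·Dx + (-7 + 6·x - 9·x^2)·Dx^2 + (1 - 5·x + 9·x^2 - 9·x^3)·Dx^3  (order 3).
h: a_k = 2, -3, 18, 135/2, 162, 19197/40, 1458, …
ICs: h(0) = 2, h′(0) = -3, h′′(0) = 36.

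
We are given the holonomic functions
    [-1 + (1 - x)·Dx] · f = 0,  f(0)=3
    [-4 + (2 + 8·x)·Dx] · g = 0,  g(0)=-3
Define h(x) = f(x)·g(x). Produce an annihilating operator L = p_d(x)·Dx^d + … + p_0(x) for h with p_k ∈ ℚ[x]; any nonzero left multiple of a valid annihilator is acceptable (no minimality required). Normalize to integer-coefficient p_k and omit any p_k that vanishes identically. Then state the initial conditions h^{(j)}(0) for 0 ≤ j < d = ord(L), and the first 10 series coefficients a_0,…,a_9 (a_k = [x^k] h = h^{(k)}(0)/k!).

f: a_k = 3, 3, 3, 3, 3, 3, 3, 3, 3, 3, …
g: a_k = -3, -6, 6, -12, 30, -84, 252, -792, 2574, -8580, …
L₀ := L_f ⊗_s L_g (sym. prod.), ord ≤ 1.
L = (3 + 2·x) + (-1 - 3·x + 4·x^2)·Dx  (order 1).
h: a_k = -9, -27, -9, -45, 45, -207, 549, -1827, 5895, -19845, …
ICs: h(0) = -9.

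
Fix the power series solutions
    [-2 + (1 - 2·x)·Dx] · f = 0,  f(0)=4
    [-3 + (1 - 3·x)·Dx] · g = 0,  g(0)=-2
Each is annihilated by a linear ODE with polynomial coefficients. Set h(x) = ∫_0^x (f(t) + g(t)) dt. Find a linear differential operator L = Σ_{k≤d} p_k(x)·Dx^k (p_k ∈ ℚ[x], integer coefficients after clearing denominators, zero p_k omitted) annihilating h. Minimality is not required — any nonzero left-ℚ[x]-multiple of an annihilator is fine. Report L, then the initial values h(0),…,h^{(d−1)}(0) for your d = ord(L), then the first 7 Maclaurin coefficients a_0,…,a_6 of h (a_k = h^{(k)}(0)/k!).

f: a_k = 4, 8, 16, 32, 64, 128, 256, …
g: a_k = -2, -6, -18, -54, -162, -486, -1458, …
h₀=f+g: left-lcm gives L₀, ord ≤ 2.
h=∫h₀ ⇒ L = L₀·Dx.
L = -12·Dx + (10 - 24·x)·Dx^2 + (-1 + 5·x - 6·x^2)·Dx^3  (order 3).
h: a_k = 0, 2, 1, -2/3, -11/2, -98/5, -179/3, …
ICs: h(0) = 0, h′(0) = 2, h′′(0) = 2.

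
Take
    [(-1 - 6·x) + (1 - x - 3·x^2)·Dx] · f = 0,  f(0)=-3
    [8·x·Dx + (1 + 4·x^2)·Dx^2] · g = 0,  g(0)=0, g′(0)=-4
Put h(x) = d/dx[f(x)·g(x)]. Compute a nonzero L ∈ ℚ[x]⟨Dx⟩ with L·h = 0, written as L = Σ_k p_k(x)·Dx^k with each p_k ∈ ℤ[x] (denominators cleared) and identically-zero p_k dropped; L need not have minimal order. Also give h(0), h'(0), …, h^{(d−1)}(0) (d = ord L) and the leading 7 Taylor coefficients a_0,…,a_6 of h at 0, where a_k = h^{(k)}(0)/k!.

L = (22 + 1032·x^2 + 1152·x^3 + 5184·x^4) + (13 + 86·x + 132·x^2 + 600·x^3 + 1152·x^4 + 3456·x^5)·Dx + (-3 - x - 35·x^2 + 44·x^3 + 16·x^4 + 192·x^5 + 432·x^6)·Dx^2  (order 2).
h: a_k = 12, 24, 96, 272, 1012, 12192/5, 31636/5, …
ICs: h(0) = 12, h′(0) = 24.

f: a_k = -3, -3, -12, -21, -57, -120, -291, …
g: a_k = 0, -4, 0, 16/3, 0, -64/5, 0, …
Sym-product of L_f,L_g gives L₀ (≤ ord 2).
h=h₀': d/dx-closure on L₀ ⇒ L.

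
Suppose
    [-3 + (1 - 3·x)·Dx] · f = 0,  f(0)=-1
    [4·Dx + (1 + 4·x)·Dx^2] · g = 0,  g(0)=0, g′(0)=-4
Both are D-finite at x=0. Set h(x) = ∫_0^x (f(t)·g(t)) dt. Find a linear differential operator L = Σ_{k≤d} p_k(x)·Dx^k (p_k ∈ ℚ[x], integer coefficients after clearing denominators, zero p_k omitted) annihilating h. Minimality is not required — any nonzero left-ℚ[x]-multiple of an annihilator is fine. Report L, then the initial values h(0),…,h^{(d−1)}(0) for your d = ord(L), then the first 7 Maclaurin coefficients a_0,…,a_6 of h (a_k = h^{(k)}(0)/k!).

f: a_k = -1, -3, -9, -27, -81, -243, -729, …
g: a_k = 0, -4, 8, -64/3, 64, -1024/5, 2048/3, …
L₀ := L_f ⊗_s L_g (sym. prod.), ord ≤ 2.
∫: right-multiply L₀ by Dx.
L = 12·Dx + (2 + 36·x)·Dx^2 + (-1 - x + 12·x^2)·Dx^3  (order 3).
h: a_k = 0, 0, 2, 4/3, 25/3, 36/5, 782/15, …
ICs: h(0) = 0, h′(0) = 0, h′′(0) = 4.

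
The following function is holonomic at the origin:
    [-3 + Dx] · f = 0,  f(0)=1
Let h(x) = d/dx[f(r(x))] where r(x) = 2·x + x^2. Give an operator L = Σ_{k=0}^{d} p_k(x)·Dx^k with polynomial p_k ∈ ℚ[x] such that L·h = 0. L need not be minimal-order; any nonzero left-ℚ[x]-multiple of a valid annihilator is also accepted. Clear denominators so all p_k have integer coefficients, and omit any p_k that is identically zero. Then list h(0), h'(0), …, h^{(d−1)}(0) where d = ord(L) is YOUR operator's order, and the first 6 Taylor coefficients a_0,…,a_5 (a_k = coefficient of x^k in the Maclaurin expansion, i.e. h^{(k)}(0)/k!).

f: a_k = 1, 3, 9/2, 9/2, 27/8, 81/40, …
L₀ from L_f via x↦r, Dx↦r'^{-1}Dx.
h₀' ⇒ L via d/dx closure of L₀.
L = (7 + 12·x + 6·x^2) + (-1 - x)·Dx  (order 1).
h: a_k = 6, 42, 162, 450, 999, 9369/5, …
ICs: h(0) = 6.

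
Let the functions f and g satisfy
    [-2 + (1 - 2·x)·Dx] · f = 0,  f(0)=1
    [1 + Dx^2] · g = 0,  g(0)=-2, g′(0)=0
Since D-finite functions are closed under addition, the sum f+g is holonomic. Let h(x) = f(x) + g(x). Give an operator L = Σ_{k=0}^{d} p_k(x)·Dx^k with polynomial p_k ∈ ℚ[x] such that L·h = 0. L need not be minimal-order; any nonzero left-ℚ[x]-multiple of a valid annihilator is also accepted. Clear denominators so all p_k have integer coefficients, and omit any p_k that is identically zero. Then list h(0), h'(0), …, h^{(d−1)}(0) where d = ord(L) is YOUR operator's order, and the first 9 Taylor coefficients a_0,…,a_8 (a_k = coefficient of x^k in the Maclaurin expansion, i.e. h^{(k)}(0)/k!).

f: a_k = 1, 2, 4, 8, 16, 32, 64, 128, 256, …
g: a_k = -2, 0, 1, 0, -1/12, 0, 1/360, 0, -1/20160, …
Sum ⇒ L₀ = lclm(L_f,L_g) in ℚ(x)⟨Dx⟩.
L = (50 - 8·x + 8·x^2) + (-9 + 22·x - 12·x^2 + 8·x^3)·Dx + (50 - 8·x + 8·x^2)·Dx^2 + (-9 + 22·x - 12·x^2 + 8·x^3)·Dx^3  (order 3).
h: a_k = -1, 2, 5, 8, 191/12, 32, 23041/360, 128, 5160959/20160, …
ICs: h(0) = -1, h′(0) = 2, h′′(0) = 10.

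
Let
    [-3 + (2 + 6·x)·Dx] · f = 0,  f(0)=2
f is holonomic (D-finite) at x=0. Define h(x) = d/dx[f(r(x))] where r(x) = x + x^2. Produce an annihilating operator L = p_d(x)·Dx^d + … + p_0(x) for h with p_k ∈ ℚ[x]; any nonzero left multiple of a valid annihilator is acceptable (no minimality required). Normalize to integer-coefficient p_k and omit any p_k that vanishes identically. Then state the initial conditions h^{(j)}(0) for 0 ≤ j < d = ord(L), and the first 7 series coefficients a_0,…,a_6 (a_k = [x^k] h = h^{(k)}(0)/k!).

L = 1 + (-2 - 10·x - 18·x^2 - 12·x^3)·Dx  (order 1).
h: a_k = 3, 3/2, -27/8, 99/16, -1215/128, 2997/256, -9639/1024, …
ICs: h(0) = 3.

f: a_k = 2, 3, -9/4, 27/8, -405/64, 1701/128, -15309/512, …
f∘r: x↦r, Dx↦Dx/r' in L_f ⇒ L₀.
h=h₀': d/dx-closure on L₀ ⇒ L.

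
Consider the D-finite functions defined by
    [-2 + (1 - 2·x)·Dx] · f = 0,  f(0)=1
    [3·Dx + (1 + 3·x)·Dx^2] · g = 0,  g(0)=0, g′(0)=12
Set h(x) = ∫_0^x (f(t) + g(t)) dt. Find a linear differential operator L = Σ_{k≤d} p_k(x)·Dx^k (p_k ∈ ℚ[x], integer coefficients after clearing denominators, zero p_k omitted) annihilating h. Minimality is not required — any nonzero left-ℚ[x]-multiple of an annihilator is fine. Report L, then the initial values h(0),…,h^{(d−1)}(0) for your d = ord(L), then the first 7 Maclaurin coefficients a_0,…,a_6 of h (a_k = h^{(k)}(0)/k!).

L = (144 + 72·x)·Dx^2 + (6 + 216·x + 144·x^2)·Dx^3 + (-7 - 13·x + 36·x^2 + 36·x^3)·Dx^4  (order 4).
h: a_k = 0, 1, 7, -14/3, 11, -13, 566/15, …
ICs: h(0) = 0, h′(0) = 1, h′′(0) = 14, h′′′(0) = -28.

f: a_k = 1, 2, 4, 8, 16, 32, 64, …
g: a_k = 0, 12, -18, 36, -81, 972/5, -486, …
L₀ := lclm(L_f,L_g); ord L₀ ≤ 1+2.
Integrate: L := L₀·Dx.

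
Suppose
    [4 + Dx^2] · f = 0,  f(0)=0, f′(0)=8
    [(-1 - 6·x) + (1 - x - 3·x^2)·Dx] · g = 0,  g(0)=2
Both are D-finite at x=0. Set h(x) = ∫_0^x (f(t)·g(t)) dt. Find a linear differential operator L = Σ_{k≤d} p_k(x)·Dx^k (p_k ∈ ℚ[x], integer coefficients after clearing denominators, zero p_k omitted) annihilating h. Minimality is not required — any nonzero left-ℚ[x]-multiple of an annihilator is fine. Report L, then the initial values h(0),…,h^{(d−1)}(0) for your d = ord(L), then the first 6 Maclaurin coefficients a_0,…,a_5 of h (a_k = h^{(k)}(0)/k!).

L = (2 + 4·x + 12·x^2)·Dx + (2 + 12·x)·Dx^2 + (-1 + x + 3·x^2)·Dx^3  (order 3).
h: a_k = 0, 0, 8, 16/3, 40/3, 304/15, …
ICs: h(0) = 0, h′(0) = 0, h′′(0) = 16.

f: a_k = 0, 8, 0, -16/3, 0, 16/15, …
g: a_k = 2, 2, 8, 14, 38, 80, …
h₀=f·g: eliminate ⇒ L₀, order ≤ 2·1.
Integrate: L := L₀·Dx.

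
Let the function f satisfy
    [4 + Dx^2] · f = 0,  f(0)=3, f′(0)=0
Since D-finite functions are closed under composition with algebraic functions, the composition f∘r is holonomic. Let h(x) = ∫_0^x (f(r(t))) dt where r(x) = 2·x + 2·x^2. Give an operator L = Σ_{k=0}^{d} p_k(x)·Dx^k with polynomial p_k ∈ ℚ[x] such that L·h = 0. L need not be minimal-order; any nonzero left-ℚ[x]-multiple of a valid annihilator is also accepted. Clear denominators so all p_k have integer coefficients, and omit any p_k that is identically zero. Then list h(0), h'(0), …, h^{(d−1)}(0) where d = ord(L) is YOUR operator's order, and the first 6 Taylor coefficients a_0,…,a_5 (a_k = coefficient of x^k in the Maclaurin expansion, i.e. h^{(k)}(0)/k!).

L = (16 + 96·x + 192·x^2 + 128·x^3)·Dx - 2·Dx^2 + (1 + 2·x)·Dx^3  (order 3).
h: a_k = 0, 3, 0, -8, -12, 8/5, …
ICs: h(0) = 0, h′(0) = 3, h′′(0) = 0.

f: a_k = 3, 0, -6, 0, 2, 0, …
Change of var in L_f (x↦r) gives L₀.
h=∫h₀ ⇒ L = L₀·Dx.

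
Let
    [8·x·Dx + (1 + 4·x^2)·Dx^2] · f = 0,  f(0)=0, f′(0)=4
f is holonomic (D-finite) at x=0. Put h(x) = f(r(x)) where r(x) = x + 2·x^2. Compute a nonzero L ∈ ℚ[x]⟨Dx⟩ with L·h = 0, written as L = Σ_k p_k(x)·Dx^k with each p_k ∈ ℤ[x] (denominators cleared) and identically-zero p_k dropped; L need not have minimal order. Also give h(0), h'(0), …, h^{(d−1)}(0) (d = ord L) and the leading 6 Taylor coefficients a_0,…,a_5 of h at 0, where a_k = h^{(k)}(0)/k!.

f: a_k = 0, 4, 0, -16/3, 0, 64/5, …
Change of var in L_f (x↦r) gives L₀.
L = (-4 + 8·x + 64·x^2 + 192·x^3 + 192·x^4)·Dx + (1 + 4·x + 4·x^2 + 32·x^3 + 80·x^4 + 64·x^5)·Dx^2  (order 2).
h: a_k = 0, 4, 8, -16/3, -32, -256/5, …
ICs: h(0) = 0, h′(0) = 4.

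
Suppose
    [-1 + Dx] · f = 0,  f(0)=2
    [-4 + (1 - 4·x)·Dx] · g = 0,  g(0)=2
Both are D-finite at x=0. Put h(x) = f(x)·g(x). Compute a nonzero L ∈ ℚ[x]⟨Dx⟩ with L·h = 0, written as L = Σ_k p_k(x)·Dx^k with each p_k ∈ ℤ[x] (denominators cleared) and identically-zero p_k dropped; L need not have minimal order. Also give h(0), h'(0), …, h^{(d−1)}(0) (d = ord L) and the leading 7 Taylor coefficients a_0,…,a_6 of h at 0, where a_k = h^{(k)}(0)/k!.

f: a_k = 2, 2, 1, 1/3, 1/12, 1/60, 1/360, …
g: a_k = 2, 8, 32, 128, 512, 2048, 8192, …
h₀=f·g: eliminate ⇒ L₀, order ≤ 1·1.
L = (5 - 4·x) + (-1 + 4·x)·Dx  (order 1).
h: a_k = 4, 20, 82, 986/3, 7889/6, 157781/30, 757349/36, …
ICs: h(0) = 4.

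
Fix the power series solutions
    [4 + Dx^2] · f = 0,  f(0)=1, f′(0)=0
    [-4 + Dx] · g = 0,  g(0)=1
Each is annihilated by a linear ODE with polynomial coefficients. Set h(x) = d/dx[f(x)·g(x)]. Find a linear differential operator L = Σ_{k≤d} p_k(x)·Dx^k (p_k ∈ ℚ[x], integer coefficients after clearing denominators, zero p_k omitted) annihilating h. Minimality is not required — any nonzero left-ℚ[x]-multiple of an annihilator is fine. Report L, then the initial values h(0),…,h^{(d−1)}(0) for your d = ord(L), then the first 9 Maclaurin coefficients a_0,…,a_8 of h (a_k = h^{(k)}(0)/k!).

L = 20 - 8·Dx + Dx^2  (order 2).
h: a_k = 4, 12, 8, -56/3, -152/3, -312/5, -2224/45, -8432/315, -2872/315, …
ICs: h(0) = 4, h′(0) = 12.

f: a_k = 1, 0, -2, 0, 2/3, 0, -4/45, 0, 2/315, …
g: a_k = 1, 4, 8, 32/3, 32/3, 128/15, 256/45, 1024/315, 512/315, …
h₀=f·g: eliminate ⇒ L₀, order ≤ 2·1.
Derive L from L₀ (diff closure).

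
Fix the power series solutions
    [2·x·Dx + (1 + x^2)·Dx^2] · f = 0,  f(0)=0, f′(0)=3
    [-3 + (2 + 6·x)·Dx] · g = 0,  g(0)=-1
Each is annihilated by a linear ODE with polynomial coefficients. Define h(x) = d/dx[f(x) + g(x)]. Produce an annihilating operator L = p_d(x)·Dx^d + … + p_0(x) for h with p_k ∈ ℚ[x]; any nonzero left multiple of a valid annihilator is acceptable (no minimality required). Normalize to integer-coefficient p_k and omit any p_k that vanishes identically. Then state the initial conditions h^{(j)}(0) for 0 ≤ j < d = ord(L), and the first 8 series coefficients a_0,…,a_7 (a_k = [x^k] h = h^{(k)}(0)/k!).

L = (-12 - 90·x + 36·x^2 + 54·x^3) + (-35 - 48·x - 102·x^2 + 144·x^3 + 189·x^4)·Dx + (-6 - 10·x + 36·x^2 + 44·x^3 + 42·x^4 + 54·x^5)·Dx^2  (order 2).
h: a_k = 3/2, 9/4, -129/16, 405/32, -7737/256, 45927/512, -511341/2048, 2814669/4096, …
ICs: h(0) = 3/2, h′(0) = 9/4.

f: a_k = 0, 3, 0, -1, 0, 3/5, 0, -3/7, …
g: a_k = -1, -3/2, 9/8, -27/16, 405/128, -1701/256, 15309/1024, -72171/2048, …
Sum ⇒ L₀ = lclm(L_f,L_g) in ℚ(x)⟨Dx⟩.
h=h₀': d/dx-closure on L₀ ⇒ L.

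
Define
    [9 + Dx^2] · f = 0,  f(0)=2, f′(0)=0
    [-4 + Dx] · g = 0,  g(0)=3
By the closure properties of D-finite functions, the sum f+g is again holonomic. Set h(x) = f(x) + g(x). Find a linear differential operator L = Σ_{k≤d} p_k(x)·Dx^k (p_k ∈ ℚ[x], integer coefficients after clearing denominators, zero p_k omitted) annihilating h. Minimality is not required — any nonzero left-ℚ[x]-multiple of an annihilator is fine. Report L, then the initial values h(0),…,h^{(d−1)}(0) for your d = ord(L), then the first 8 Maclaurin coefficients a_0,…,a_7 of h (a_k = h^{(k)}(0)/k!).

L = -36 + 9·Dx - 4·Dx^2 + Dx^3  (order 3).
h: a_k = 5, 12, 15, 32, 155/4, 128/5, 361/24, 1024/105, …
ICs: h(0) = 5, h′(0) = 12, h′′(0) = 30.

f: a_k = 2, 0, -9, 0, 27/4, 0, -81/40, 0, …
g: a_k = 3, 12, 24, 32, 32, 128/5, 256/15, 1024/105, …
h₀=f+g: left-lcm gives L₀, ord ≤ 3.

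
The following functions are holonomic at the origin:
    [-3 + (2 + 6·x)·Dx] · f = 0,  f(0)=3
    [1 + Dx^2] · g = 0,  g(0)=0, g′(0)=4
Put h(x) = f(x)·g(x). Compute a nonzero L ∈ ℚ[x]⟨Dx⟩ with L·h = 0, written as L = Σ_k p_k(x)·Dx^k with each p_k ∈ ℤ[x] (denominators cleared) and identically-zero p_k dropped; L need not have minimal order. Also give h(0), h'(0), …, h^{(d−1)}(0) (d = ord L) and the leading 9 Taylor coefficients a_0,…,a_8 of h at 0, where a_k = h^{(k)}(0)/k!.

f: a_k = 3, 9/2, -27/8, 81/16, -1215/128, 5103/256, -45927/1024, 216513/2048, -8444007/32768, …
g: a_k = 0, 4, 0, -2/3, 0, 1/30, 0, -1/1260, 0, …
Product ⇒ symmetric product L₀, ord ≤ 2.
L = (31 + 24·x + 36·x^2) + (-12 - 36·x)·Dx + (4 + 24·x + 36·x^2)·Dx^2  (order 2).
h: a_k = 0, 12, 18, -31/2, 69/4, -5699/160, 24483/320, -4655323/26880, 1468555/3584, …
ICs: h(0) = 0, h′(0) = 12.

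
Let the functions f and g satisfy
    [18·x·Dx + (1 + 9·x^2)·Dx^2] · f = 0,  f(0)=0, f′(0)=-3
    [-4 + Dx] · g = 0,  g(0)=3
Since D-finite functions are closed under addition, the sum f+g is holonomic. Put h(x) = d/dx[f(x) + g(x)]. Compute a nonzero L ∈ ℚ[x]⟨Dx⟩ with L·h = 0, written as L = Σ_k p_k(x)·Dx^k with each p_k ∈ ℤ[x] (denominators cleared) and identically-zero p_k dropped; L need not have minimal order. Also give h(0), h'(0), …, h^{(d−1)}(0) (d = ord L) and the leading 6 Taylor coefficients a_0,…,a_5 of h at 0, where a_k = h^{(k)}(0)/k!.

L = (36 - 144·x - 972·x^2 - 1296·x^3) + (-17 + 99·x^2 - 648·x^4)·Dx + (2 + 9·x + 36·x^2 + 81·x^3 + 162·x^4)·Dx^2  (order 2).
h: a_k = 9, 48, 123, 128, -115, 512/5, …
ICs: h(0) = 9, h′(0) = 48.

f: a_k = 0, -3, 0, 9, 0, -243/5, …
g: a_k = 3, 12, 24, 32, 32, 128/5, …
Weyl lclm of L_f,L_g ⇒ L₀ (ord ≤ 3).
Differentiate: ansatz ord ≤ ord L₀ ⇒ L.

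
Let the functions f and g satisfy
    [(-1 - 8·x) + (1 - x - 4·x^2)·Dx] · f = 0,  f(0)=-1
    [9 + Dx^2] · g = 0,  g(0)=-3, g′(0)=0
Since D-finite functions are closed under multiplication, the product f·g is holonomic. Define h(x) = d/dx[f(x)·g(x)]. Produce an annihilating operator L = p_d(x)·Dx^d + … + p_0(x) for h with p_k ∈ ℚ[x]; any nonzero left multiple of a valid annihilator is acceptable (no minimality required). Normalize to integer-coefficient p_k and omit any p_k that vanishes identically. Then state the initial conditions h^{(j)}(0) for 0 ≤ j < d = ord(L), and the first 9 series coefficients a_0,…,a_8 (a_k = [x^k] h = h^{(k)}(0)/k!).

L = (-33 - 162·x - 567·x^2 + 648·x^3 + 1296·x^4) + (6 + 66·x + 216·x^2 + 576·x^3)·Dx + (1 - 10·x - 31·x^2 + 72·x^3 + 144·x^4)·Dx^2  (order 2).
h: a_k = 3, 3, 81/2, 237/2, 3345/8, 47781/40, 298809/80, 5960307/560, 27939951/896, …
ICs: h(0) = 3, h′(0) = 3.

f: a_k = -1, -1, -5, -9, -29, -65, -181, -441, -1165, …
g: a_k = -3, 0, 27/2, 0, -81/8, 0, 243/80, 0, -2187/4480, …
L₀ := L_f ⊗_s L_g (sym. prod.), ord ≤ 2.
h₀' ⇒ L via d/dx closure of L₀.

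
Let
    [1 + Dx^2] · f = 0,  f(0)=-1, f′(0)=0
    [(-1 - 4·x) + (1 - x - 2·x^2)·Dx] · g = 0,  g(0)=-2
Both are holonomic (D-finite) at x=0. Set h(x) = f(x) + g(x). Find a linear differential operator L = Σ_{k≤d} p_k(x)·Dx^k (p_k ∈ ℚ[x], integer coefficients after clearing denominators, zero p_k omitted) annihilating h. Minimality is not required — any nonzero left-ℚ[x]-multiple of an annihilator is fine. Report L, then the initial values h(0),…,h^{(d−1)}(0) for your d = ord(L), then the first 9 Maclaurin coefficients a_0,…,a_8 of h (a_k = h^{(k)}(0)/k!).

f: a_k = -1, 0, 1/2, 0, -1/24, 0, 1/720, 0, -1/40320, …
g: a_k = -2, -2, -6, -10, -22, -42, -86, -170, -342, …
Sum ⇒ L₀ = lclm(L_f,L_g) in ℚ(x)⟨Dx⟩.
L = (-31 - 146·x - 133·x^2 - 184·x^3 - 20·x^4 - 16·x^5) + (7 + 3·x - 3·x^2 - 37·x^3 - 42·x^4 - 12·x^5 - 8·x^6)·Dx + (-31 - 146·x - 133·x^2 - 184·x^3 - 20·x^4 - 16·x^5)·Dx^2 + (7 + 3·x - 3·x^2 - 37·x^3 - 42·x^4 - 12·x^5 - 8·x^6)·Dx^3  (order 3).
h: a_k = -3, -2, -11/2, -10, -529/24, -42, -61919/720, -170, -13789441/40320, …
ICs: h(0) = -3, h′(0) = -2, h′′(0) = -11.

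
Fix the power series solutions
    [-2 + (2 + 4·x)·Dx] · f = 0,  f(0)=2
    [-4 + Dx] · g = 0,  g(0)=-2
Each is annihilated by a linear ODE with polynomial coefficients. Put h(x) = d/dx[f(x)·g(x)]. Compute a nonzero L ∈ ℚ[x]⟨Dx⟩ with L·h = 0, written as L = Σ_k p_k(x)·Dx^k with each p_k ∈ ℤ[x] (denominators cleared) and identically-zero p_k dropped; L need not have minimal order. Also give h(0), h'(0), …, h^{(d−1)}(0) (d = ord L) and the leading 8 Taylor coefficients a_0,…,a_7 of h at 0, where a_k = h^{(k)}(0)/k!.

L = (23 + 80·x + 64·x^2) + (-5 - 18·x - 16·x^2)·Dx  (order 1).
h: a_k = -20, -92, -206, -898/3, -1949/6, -1643/6, -36047/180, -135617/1260, …
ICs: h(0) = -20.

f: a_k = 2, 2, -1, 1, -5/4, 7/4, -21/8, 33/8, …
g: a_k = -2, -8, -16, -64/3, -64/3, -256/15, -512/45, -2048/315, …
L₀ := L_f ⊗_s L_g (sym. prod.), ord ≤ 1.
Derive L from L₀ (diff closure).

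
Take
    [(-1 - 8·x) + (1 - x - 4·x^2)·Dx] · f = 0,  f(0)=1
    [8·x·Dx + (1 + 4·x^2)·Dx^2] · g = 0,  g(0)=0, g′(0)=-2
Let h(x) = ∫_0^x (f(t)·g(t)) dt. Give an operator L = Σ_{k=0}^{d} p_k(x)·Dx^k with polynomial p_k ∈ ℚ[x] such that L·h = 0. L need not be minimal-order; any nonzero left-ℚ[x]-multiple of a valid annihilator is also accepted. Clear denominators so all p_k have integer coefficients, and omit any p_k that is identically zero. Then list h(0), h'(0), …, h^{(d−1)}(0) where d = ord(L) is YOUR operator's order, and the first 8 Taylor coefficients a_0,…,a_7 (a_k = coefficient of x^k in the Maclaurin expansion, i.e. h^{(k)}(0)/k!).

f: a_k = 1, 1, 5, 9, 29, 65, 181, 441, …
g: a_k = 0, -2, 0, 8/3, 0, -32/5, 0, 128/7, …
L₀ := L_f ⊗_s L_g (sym. prod.), ord ≤ 2.
Integrate: L := L₀·Dx.
L = (8 + 8·x + 96·x^2)·Dx + (2 + 8·x + 16·x^2 + 96·x^3)·Dx^2 + (-1 + x + 4·x^3 + 16·x^4)·Dx^3  (order 3).
h: a_k = 0, 0, -1, -2/3, -11/6, -46/15, -383/45, -562/35, …
ICs: h(0) = 0, h′(0) = 0, h′′(0) = -2.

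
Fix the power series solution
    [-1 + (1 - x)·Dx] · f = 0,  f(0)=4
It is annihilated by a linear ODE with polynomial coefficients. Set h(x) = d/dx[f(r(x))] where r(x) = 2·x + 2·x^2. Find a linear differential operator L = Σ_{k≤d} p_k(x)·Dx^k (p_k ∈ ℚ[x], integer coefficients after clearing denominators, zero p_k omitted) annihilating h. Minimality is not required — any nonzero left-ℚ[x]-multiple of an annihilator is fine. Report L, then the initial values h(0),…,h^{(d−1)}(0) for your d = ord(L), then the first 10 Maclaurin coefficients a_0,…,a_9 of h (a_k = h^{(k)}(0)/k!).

L = (6 + 12·x + 12·x^2) + (-1 + 6·x^2 + 4·x^3)·Dx  (order 1).
h: a_k = 8, 48, 192, 704, 2400, 7872, 25088, 78336, 240768, 730880, …
ICs: h(0) = 8.

f: a_k = 4, 4, 4, 4, 4, 4, 4, 4, 4, 4, …
L₀ from L_f via x↦r, Dx↦r'^{-1}Dx.
Differentiate: ansatz ord ≤ ord L₀ ⇒ L.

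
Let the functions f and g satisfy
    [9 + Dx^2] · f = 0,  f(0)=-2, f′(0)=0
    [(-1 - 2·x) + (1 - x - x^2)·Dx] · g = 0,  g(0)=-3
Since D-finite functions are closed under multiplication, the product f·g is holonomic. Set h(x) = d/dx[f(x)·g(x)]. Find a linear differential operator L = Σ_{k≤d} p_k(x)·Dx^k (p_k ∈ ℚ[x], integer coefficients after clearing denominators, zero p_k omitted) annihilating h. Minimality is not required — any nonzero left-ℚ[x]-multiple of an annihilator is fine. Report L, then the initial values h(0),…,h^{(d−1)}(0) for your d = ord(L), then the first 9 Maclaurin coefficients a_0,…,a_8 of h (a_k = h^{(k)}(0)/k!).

L = (3 - 162·x - 81·x^2 + 162·x^3 + 81·x^4) + (-12 - 6·x + 54·x^2 + 36·x^3)·Dx + (7 - 16·x - 7·x^2 + 18·x^3 + 9·x^4)·Dx^2  (order 2).
h: a_k = 6, -30, -27, -15, -255/4, -2709/20, -9891/40, -127509/280, -1859733/2240, …
ICs: h(0) = 6, h′(0) = -30.

f: a_k = -2, 0, 9, 0, -27/4, 0, 81/40, 0, -729/2240, …
g: a_k = -3, -3, -6, -9, -15, -24, -39, -63, -102, …
f·g: L₀ = L_f ⊗_s L_g, ord ≤ 2·1.
h₀' ⇒ L via d/dx closure of L₀.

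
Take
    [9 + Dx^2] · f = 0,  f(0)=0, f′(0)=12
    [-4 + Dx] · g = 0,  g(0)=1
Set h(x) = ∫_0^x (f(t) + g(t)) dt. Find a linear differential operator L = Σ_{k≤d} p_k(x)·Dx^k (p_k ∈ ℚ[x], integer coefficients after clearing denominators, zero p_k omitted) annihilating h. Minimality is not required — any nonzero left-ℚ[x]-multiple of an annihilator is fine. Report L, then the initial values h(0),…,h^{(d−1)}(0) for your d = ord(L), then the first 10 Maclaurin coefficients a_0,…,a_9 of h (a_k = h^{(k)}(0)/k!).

f: a_k = 0, 12, 0, -18, 0, 81/10, 0, -243/140, 0, 243/1120, …
g: a_k = 1, 4, 8, 32/3, 32/3, 128/15, 256/45, 1024/315, 512/315, 2048/2835, …
L₀ := lclm(L_f,L_g); ord L₀ ≤ 2+1.
Integrate: L := L₀·Dx.
L = -36·Dx + 9·Dx^2 - 4·Dx^3 + Dx^4  (order 4).
h: a_k = 0, 1, 8, 8/3, -11/6, 32/15, 499/180, 256/315, 1909/10080, 512/2835, …
ICs: h(0) = 0, h′(0) = 1, h′′(0) = 16, h′′′(0) = 16.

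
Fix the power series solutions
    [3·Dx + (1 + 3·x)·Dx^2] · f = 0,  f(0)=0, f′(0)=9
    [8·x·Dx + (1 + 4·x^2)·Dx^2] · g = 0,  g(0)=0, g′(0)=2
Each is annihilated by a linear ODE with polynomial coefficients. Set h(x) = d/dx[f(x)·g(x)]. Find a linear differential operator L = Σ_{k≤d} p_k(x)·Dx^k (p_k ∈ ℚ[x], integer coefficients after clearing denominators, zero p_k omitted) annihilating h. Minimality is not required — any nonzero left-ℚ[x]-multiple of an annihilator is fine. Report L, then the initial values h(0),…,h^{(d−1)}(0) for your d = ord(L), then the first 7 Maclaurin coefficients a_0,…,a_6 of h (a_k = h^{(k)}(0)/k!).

L = (1632 + 8496·x + 23040·x^2 + 110016·x^3 + 207360·x^4 + 269568·x^5 + 82944·x^7) + (418 + 6672·x + 44112·x^2 + 151488·x^3 + 393984·x^4 + 642816·x^5 + 725760·x^6 + 82944·x^7 + 290304·x^8)·Dx + (204 + 1844·x + 12096·x^2 + 47408·x^3 + 122880·x^4 + 240192·x^5 + 331776·x^6 + 361728·x^7 + 82944·x^8 + 165888·x^9)·Dx^2 + (25 + 246·x + 1217·x^2 + 4128·x^3 + 10624·x^4 + 22080·x^5 + 34272·x^6 + 41472·x^7 + 43776·x^8 + 13824·x^9 + 20736·x^10)·Dx^3  (order 3).
h: a_k = 0, 36, -81, 120, -855/2, 8316/5, -22869/5, …
ICs: h(0) = 0, h′(0) = 36, h′′(0) = -162.

f: a_k = 0, 9, -27/2, 27, -243/4, 729/5, -729/2, …
g: a_k = 0, 2, 0, -8/3, 0, 32/5, 0, …
h₀=f·g: eliminate ⇒ L₀, order ≤ 2·2.
h₀' ⇒ L via d/dx closure of L₀.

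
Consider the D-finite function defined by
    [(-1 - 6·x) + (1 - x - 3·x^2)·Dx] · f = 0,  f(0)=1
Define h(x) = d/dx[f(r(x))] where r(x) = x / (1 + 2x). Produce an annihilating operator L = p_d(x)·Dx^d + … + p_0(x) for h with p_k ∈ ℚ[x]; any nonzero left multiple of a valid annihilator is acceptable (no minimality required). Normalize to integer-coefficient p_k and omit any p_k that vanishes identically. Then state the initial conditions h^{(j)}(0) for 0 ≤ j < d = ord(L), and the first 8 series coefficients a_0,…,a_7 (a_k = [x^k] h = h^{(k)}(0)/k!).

f: a_k = 1, 1, 4, 7, 19, 40, 97, 217, …
Change of var in L_f (x↦r) gives L₀.
h=h₀': d/dx-closure on L₀ ⇒ L.
L = (4 + 6·x + 30·x^2 + 32·x^3) + (-1 - 13·x - 45·x^2 - 38·x^3 + 16·x^4)·Dx  (order 1).
h: a_k = 1, 4, -15, 68, -280, 1110, -4277, 16144, …
ICs: h(0) = 1.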